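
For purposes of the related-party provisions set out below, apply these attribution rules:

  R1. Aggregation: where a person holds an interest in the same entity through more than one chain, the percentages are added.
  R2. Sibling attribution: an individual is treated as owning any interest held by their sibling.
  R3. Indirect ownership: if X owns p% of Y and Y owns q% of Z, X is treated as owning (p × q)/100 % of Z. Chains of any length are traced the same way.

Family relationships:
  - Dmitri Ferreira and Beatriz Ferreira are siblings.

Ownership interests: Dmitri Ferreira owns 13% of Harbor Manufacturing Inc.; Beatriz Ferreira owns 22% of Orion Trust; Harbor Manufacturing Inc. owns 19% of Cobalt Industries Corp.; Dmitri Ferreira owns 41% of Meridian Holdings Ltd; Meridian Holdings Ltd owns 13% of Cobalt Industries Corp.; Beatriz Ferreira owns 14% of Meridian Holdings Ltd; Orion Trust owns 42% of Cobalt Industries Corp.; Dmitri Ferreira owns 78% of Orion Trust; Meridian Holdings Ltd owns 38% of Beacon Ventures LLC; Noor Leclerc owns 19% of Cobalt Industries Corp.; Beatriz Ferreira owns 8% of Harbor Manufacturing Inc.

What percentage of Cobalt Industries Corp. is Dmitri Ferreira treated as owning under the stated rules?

53.14%

By sibling attribution (R2), Dmitri Ferreira is treated as also owning Beatriz Ferreira's interest in Orion Trust, giving 78% + 22% = 100%.
By sibling attribution (R2), Dmitri Ferreira is treated as also owning Beatriz Ferreira's interest in Meridian Holdings Ltd, giving 41% + 14% = 55%.
By sibling attribution (R2), Dmitri Ferreira is treated as also owning Beatriz Ferreira's interest in Harbor Manufacturing Inc, giving 13% + 8% = 21%.
Chain via Orion Trust (R3): 100% × 42% = 42% of Cobalt Industries Corp.
Chain via Meridian Holdings Ltd (R3): 55% × 13% = 7.15% of Cobalt Industries Corp.
Chain via Harbor Manufacturing Inc. (R3): 21% × 19% = 3.99% of Cobalt Industries Corp.
Aggregating (R1): 42% + 7.15% + 3.99% = 53.14%.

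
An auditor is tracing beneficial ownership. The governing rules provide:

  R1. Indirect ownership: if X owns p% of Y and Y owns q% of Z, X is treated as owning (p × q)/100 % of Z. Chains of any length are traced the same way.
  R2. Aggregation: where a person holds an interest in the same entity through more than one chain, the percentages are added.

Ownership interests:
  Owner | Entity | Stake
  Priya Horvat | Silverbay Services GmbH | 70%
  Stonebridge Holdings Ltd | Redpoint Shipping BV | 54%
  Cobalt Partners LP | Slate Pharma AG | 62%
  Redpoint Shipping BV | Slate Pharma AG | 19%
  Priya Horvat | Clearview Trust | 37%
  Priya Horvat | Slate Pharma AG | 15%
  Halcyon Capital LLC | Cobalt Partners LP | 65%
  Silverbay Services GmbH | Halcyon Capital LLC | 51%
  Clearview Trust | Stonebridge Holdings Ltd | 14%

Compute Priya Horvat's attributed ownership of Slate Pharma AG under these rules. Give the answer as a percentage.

29.918568%

Chain via Clearview Trust → Stonebridge Holdings Ltd → Redpoint Shipping BV (R1): 37% × 14% × 54% × 19% = 0.531468% of Slate Pharma AG.
Chain via Silverbay Services GmbH → Halcyon Capital LLC → Cobalt Partners LP (R1): 70% × 51% × 65% × 62% = 14.3871% of Slate Pharma AG.
Direct interest in Slate Pharma AG: 15%.
Aggregating (R2): 0.531468% + 14.3871% + 15% = 29.918568%.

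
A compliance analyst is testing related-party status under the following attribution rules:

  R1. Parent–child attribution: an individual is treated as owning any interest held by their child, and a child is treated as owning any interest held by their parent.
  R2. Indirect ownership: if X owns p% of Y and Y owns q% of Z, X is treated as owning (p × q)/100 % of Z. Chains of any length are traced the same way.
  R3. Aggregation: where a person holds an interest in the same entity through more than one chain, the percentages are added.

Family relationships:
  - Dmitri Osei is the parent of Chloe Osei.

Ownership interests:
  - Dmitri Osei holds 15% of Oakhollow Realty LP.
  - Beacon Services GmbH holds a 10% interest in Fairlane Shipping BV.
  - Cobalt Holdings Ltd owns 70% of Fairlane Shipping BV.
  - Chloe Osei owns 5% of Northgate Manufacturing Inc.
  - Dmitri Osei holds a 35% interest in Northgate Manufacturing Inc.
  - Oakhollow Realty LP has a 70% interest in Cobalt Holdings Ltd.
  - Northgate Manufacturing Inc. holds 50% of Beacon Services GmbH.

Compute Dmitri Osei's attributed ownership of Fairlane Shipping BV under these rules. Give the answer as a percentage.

9.35%

By parent–child attribution (R1), Dmitri Osei is treated as also owning Chloe Osei's interest in Northgate Manufacturing Inc, giving 35% + 5% = 40%.
Chain via Northgate Manufacturing Inc. → Beacon Services GmbH (R2): 40% × 50% × 10% = 2% of Fairlane Shipping BV.
Chain via Oakhollow Realty LP → Cobalt Holdings Ltd (R2): 15% × 70% × 70% = 7.35% of Fairlane Shipping BV.
Aggregating (R3): 2% + 7.35% = 9.35%.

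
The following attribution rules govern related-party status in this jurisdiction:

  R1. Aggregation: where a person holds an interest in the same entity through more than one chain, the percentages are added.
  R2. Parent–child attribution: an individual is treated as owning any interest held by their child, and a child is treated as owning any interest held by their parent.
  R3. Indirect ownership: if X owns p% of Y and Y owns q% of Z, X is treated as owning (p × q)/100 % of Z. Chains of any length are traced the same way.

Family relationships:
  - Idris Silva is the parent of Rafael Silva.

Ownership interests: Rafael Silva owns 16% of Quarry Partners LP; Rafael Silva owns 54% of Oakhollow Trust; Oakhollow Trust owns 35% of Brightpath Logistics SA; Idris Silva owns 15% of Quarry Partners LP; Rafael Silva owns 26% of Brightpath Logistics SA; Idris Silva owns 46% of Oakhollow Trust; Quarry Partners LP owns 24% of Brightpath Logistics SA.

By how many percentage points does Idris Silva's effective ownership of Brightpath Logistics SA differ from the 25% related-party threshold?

43.44

By parent–child attribution (R2), Idris Silva is treated as also owning Rafael Silva's interest in Oakhollow Trust, giving 46% + 54% = 100%.
By parent–child attribution (R2), Idris Silva is treated as also owning Rafael Silva's interest in Quarry Partners LP, giving 15% + 16% = 31%.
By parent–child attribution (R2), Idris Silva is treated as owning Rafael Silva's 26% interest in Brightpath Logistics SA.
Chain via Oakhollow Trust (R3): 100% × 35% = 35% of Brightpath Logistics SA.
Chain via Quarry Partners LP (R3): 31% × 24% = 7.44% of Brightpath Logistics SA.
Direct interest in Brightpath Logistics SA: 26%.
Aggregating (R1): 35% + 7.44% + 26% = 68.44%.
68.44% exceeds the 25% threshold by 43.44 percentage points.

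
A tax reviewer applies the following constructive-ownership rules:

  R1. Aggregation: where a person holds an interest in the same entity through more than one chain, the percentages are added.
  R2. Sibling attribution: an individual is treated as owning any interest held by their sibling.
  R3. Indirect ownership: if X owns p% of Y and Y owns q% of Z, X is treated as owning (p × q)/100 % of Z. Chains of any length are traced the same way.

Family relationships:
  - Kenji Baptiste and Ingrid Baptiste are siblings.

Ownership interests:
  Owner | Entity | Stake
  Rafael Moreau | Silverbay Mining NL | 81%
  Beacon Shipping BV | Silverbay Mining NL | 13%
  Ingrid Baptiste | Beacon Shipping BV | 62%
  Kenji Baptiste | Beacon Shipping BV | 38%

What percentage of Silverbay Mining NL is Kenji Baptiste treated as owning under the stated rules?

By sibling attribution (R2), Kenji Baptiste is treated as also owning Ingrid Baptiste's interest in Beacon Shipping BV, giving 38% + 62% = 100%.
Chain via Beacon Shipping BV (R3): 100% × 13% = 13% of Silverbay Mining NL.

13%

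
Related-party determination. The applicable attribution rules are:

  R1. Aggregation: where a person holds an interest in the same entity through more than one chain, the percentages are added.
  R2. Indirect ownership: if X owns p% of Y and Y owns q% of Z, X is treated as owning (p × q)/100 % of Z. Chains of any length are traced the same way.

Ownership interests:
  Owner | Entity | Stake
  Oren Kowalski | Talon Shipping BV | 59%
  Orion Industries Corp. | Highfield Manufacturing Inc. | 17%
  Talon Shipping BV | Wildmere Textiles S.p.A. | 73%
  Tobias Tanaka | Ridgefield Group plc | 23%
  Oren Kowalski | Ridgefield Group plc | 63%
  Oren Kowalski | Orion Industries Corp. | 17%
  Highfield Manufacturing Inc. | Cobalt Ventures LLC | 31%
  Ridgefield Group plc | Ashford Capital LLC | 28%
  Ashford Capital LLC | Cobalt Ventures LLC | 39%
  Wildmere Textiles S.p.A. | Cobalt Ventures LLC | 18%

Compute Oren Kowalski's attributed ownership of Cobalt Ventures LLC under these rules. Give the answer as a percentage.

15.5281%

Chain via Ridgefield Group plc → Ashford Capital LLC (R2): 63% × 28% × 39% = 6.8796% of Cobalt Ventures LLC.
Chain via Talon Shipping BV → Wildmere Textiles S.p.A. (R2): 59% × 73% × 18% = 7.7526% of Cobalt Ventures LLC.
Chain via Orion Industries Corp. → Highfield Manufacturing Inc. (R2): 17% × 17% × 31% = 0.8959% of Cobalt Ventures LLC.
Aggregating (R1): 6.8796% + 7.7526% + 0.8959% = 15.5281%.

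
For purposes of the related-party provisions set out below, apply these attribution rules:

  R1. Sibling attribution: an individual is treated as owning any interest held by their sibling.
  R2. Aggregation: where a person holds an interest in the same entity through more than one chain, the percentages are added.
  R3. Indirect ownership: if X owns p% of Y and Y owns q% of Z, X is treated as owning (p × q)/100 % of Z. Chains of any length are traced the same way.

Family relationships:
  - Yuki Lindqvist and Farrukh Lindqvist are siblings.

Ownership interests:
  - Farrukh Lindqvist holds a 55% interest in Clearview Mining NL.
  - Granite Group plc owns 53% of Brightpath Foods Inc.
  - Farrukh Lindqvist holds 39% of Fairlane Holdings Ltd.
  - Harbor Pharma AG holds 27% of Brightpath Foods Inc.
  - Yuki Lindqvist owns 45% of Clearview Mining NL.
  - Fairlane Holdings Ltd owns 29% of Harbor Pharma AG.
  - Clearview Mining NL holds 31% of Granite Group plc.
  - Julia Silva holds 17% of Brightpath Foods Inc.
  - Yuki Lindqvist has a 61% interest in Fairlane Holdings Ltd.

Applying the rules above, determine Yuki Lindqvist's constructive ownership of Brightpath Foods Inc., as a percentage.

By sibling attribution (R1), Yuki Lindqvist is treated as also owning Farrukh Lindqvist's interest in Clearview Mining NL, giving 45% + 55% = 100%.
By sibling attribution (R1), Yuki Lindqvist is treated as also owning Farrukh Lindqvist's interest in Fairlane Holdings Ltd, giving 61% + 39% = 100%.
Chain via Clearview Mining NL → Granite Group plc (R3): 100% × 31% × 53% = 16.43% of Brightpath Foods Inc.
Chain via Fairlane Holdings Ltd → Harbor Pharma AG (R3): 100% × 29% × 27% = 7.83% of Brightpath Foods Inc.
Aggregating (R2): 16.43% + 7.83% = 24.26%.

24.26%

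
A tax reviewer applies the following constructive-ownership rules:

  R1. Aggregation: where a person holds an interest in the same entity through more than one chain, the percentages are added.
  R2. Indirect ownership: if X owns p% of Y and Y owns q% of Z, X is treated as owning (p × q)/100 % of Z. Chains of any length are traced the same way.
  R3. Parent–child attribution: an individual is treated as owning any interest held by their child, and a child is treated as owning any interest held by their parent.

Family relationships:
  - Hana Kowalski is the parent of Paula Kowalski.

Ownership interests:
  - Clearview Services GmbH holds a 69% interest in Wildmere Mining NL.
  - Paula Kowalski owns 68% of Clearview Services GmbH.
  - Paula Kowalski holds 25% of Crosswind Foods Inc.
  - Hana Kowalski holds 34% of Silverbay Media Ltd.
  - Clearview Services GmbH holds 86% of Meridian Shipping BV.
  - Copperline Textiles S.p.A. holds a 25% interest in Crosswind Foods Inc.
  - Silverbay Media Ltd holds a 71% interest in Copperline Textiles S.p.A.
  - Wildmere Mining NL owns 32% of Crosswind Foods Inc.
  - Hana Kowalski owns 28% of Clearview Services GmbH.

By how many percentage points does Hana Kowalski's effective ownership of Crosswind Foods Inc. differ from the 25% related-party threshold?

27.2318

By parent–child attribution (R3), Hana Kowalski is treated as also owning Paula Kowalski's interest in Clearview Services GmbH, giving 28% + 68% = 96%.
By parent–child attribution (R3), Hana Kowalski is treated as owning Paula Kowalski's 25% interest in Crosswind Foods Inc.
Chain via Silverbay Media Ltd → Copperline Textiles S.p.A. (R2): 34% × 71% × 25% = 6.035% of Crosswind Foods Inc.
Chain via Clearview Services GmbH → Wildmere Mining NL (R2): 96% × 69% × 32% = 21.1968% of Crosswind Foods Inc.
Direct interest in Crosswind Foods Inc: 25%.
Aggregating (R1): 6.035% + 21.1968% + 25% = 52.2318%.
52.2318% exceeds the 25% threshold by 27.2318 percentage points.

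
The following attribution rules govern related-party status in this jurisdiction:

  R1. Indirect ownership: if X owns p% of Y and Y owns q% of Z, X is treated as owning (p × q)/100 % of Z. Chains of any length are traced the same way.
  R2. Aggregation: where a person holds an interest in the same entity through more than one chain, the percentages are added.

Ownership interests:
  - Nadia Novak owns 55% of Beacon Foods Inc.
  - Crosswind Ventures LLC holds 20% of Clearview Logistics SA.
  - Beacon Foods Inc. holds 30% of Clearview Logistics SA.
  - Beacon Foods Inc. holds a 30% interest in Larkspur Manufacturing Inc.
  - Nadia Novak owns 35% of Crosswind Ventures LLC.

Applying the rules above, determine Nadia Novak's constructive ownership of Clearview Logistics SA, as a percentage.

23.5%

Chain via Beacon Foods Inc. (R1): 55% × 30% = 16.5% of Clearview Logistics SA.
Chain via Crosswind Ventures LLC (R1): 35% × 20% = 7% of Clearview Logistics SA.
Aggregating (R2): 16.5% + 7% = 23.5%.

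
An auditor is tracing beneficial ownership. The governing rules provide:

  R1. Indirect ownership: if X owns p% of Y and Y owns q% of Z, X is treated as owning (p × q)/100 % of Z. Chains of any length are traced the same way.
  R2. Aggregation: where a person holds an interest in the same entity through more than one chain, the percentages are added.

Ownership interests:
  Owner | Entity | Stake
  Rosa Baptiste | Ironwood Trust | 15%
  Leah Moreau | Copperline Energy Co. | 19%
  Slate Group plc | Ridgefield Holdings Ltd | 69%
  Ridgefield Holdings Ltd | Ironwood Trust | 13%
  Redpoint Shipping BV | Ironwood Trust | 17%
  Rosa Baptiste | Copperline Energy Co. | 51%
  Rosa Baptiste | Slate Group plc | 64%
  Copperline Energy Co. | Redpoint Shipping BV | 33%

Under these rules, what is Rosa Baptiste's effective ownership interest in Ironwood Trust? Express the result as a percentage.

Chain via Copperline Energy Co. → Redpoint Shipping BV (R1): 51% × 33% × 17% = 2.8611% of Ironwood Trust.
Chain via Slate Group plc → Ridgefield Holdings Ltd (R1): 64% × 69% × 13% = 5.7408% of Ironwood Trust.
Direct interest in Ironwood Trust: 15%.
Aggregating (R2): 2.8611% + 5.7408% + 15% = 23.6019%.

23.6019%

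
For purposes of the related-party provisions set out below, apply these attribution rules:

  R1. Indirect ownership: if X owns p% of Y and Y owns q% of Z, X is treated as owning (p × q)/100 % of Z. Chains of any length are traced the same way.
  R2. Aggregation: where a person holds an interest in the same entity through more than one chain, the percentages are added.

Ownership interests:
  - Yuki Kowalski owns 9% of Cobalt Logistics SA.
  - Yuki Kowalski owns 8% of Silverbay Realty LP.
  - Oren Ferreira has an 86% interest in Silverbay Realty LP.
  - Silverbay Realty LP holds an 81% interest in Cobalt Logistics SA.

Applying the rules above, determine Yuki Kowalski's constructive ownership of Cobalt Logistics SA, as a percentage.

15.48%

Chain via Silverbay Realty LP (R1): 8% × 81% = 6.48% of Cobalt Logistics SA.
Direct interest in Cobalt Logistics SA: 9%.
Aggregating (R2): 6.48% + 9% = 15.48%.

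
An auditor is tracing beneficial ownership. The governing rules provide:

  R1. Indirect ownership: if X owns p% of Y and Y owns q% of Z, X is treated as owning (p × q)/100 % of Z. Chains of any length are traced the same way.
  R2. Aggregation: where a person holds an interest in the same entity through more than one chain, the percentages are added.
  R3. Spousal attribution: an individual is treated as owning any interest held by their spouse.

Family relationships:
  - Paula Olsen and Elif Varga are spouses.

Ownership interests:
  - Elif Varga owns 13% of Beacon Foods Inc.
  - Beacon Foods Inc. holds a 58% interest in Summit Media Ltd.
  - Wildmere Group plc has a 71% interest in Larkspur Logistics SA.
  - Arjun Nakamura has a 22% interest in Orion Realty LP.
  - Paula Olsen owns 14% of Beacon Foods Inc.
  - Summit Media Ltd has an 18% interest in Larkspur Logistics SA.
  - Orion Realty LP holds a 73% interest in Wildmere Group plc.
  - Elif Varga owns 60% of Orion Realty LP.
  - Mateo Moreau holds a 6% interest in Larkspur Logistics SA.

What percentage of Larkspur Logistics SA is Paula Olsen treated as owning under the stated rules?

33.9168%

By spousal attribution (R3), Paula Olsen is treated as also owning Elif Varga's interest in Beacon Foods Inc, giving 14% + 13% = 27%.
By spousal attribution (R3), Paula Olsen is treated as owning Elif Varga's 60% interest in Orion Realty LP.
Chain via Beacon Foods Inc. → Summit Media Ltd (R1): 27% × 58% × 18% = 2.8188% of Larkspur Logistics SA.
Chain via Orion Realty LP → Wildmere Group plc (R1): 60% × 73% × 71% = 31.098% of Larkspur Logistics SA.
Aggregating (R2): 2.8188% + 31.098% = 33.9168%.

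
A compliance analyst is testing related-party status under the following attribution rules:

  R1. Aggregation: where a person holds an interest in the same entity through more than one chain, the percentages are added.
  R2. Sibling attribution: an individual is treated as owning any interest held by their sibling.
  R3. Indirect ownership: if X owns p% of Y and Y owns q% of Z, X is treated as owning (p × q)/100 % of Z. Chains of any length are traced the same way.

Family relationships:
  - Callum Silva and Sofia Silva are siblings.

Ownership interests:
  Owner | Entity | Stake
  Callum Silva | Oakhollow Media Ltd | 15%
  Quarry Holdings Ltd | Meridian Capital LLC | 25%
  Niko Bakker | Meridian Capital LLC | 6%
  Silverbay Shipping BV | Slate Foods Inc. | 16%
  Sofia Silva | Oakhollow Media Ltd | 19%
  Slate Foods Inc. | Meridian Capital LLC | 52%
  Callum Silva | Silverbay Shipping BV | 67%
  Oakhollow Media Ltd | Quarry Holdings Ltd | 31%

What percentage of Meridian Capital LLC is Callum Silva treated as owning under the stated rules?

8.2094%

By sibling attribution (R2), Callum Silva is treated as also owning Sofia Silva's interest in Oakhollow Media Ltd, giving 15% + 19% = 34%.
Chain via Oakhollow Media Ltd → Quarry Holdings Ltd (R3): 34% × 31% × 25% = 2.635% of Meridian Capital LLC.
Chain via Silverbay Shipping BV → Slate Foods Inc. (R3): 67% × 16% × 52% = 5.5744% of Meridian Capital LLC.
Aggregating (R1): 2.635% + 5.5744% = 8.2094%.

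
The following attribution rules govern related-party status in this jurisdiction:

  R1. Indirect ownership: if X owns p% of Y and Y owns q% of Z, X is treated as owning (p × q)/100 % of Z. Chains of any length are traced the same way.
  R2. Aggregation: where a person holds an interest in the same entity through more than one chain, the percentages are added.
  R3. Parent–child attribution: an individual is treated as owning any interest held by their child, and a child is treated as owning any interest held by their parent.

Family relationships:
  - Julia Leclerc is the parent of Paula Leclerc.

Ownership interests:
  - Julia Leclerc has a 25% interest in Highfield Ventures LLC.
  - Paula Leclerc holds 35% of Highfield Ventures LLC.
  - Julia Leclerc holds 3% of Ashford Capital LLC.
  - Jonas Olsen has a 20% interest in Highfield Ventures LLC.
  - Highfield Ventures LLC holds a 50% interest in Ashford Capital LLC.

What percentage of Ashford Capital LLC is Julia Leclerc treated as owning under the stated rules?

By parent–child attribution (R3), Julia Leclerc is treated as also owning Paula Leclerc's interest in Highfield Ventures LLC, giving 25% + 35% = 60%.
Chain via Highfield Ventures LLC (R1): 60% × 50% = 30% of Ashford Capital LLC.
Direct interest in Ashford Capital LLC: 3%.
Aggregating (R2): 30% + 3% = 33%.

33%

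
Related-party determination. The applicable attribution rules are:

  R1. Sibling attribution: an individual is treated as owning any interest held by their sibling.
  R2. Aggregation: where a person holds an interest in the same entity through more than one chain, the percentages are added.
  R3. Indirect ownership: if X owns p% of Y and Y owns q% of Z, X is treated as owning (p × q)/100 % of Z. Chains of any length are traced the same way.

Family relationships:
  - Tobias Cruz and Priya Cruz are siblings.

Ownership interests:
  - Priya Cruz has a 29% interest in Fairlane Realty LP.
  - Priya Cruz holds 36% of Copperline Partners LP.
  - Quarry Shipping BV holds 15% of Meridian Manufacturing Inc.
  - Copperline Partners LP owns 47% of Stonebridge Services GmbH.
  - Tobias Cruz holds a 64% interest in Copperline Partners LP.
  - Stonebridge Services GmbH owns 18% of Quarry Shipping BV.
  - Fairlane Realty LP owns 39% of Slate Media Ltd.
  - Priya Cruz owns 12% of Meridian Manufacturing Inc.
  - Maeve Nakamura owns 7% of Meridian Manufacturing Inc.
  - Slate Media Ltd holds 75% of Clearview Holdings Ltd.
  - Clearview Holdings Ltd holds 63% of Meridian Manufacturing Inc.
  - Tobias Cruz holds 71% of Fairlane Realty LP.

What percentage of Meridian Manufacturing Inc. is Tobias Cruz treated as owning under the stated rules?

31.6965%

By sibling attribution (R1), Tobias Cruz is treated as also owning Priya Cruz's interest in Fairlane Realty LP, giving 71% + 29% = 100%.
By sibling attribution (R1), Tobias Cruz is treated as also owning Priya Cruz's interest in Copperline Partners LP, giving 64% + 36% = 100%.
By sibling attribution (R1), Tobias Cruz is treated as owning Priya Cruz's 12% interest in Meridian Manufacturing Inc.
Chain via Fairlane Realty LP → Slate Media Ltd → Clearview Holdings Ltd (R3): 100% × 39% × 75% × 63% = 18.4275% of Meridian Manufacturing Inc.
Chain via Copperline Partners LP → Stonebridge Services GmbH → Quarry Shipping BV (R3): 100% × 47% × 18% × 15% = 1.269% of Meridian Manufacturing Inc.
Direct interest in Meridian Manufacturing Inc: 12%.
Aggregating (R2): 18.4275% + 1.269% + 12% = 31.6965%.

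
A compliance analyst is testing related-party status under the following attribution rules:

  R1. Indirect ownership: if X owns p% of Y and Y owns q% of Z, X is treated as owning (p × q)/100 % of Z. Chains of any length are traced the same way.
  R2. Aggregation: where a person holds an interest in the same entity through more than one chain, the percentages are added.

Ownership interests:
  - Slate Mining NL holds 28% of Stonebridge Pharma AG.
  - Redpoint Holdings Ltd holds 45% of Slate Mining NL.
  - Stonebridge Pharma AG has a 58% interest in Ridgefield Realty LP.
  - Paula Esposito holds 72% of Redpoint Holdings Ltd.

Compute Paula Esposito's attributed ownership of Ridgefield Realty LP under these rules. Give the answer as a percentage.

5.26176%

Chain via Redpoint Holdings Ltd → Slate Mining NL → Stonebridge Pharma AG (R1): 72% × 45% × 28% × 58% = 5.26176% of Ridgefield Realty LP.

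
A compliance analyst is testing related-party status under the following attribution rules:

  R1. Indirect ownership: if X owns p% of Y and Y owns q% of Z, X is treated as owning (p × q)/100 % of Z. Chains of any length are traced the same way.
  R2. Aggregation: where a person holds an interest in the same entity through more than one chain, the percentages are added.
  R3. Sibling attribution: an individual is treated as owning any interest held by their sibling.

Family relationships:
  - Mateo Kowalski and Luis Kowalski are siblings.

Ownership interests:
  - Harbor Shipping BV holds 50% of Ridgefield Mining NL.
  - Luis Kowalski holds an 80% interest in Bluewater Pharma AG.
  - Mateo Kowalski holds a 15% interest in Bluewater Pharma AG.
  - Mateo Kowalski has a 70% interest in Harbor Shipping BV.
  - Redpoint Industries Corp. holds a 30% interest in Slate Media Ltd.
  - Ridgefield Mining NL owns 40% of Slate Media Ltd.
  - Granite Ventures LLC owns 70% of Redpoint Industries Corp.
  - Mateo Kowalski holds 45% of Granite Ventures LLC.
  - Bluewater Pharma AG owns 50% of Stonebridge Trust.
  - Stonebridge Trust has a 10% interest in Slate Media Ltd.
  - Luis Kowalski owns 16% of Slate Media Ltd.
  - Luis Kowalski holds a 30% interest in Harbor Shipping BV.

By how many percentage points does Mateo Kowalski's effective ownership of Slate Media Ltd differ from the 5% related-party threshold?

45.2

By sibling attribution (R3), Mateo Kowalski is treated as also owning Luis Kowalski's interest in Bluewater Pharma AG, giving 15% + 80% = 95%.
By sibling attribution (R3), Mateo Kowalski is treated as also owning Luis Kowalski's interest in Harbor Shipping BV, giving 70% + 30% = 100%.
By sibling attribution (R3), Mateo Kowalski is treated as owning Luis Kowalski's 16% interest in Slate Media Ltd.
Chain via Bluewater Pharma AG → Stonebridge Trust (R1): 95% × 50% × 10% = 4.75% of Slate Media Ltd.
Chain via Harbor Shipping BV → Ridgefield Mining NL (R1): 100% × 50% × 40% = 20% of Slate Media Ltd.
Chain via Granite Ventures LLC → Redpoint Industries Corp. (R1): 45% × 70% × 30% = 9.45% of Slate Media Ltd.
Direct interest in Slate Media Ltd: 16%.
Aggregating (R2): 4.75% + 20% + 9.45% + 16% = 50.2%.
50.2% exceeds the 5% threshold by 45.2 percentage points.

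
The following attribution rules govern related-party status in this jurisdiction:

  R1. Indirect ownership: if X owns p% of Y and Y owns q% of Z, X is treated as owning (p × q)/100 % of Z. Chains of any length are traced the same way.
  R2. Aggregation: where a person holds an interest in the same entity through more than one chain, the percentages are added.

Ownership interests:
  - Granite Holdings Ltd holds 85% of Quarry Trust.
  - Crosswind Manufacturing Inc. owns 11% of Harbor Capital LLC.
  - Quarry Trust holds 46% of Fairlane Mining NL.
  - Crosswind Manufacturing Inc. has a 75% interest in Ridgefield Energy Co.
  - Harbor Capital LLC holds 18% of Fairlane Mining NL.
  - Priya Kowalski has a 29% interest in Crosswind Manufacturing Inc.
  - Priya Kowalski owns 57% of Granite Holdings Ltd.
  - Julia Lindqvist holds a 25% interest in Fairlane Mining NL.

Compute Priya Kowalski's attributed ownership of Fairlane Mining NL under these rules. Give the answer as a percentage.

Chain via Crosswind Manufacturing Inc. → Harbor Capital LLC (R1): 29% × 11% × 18% = 0.5742% of Fairlane Mining NL.
Chain via Granite Holdings Ltd → Quarry Trust (R1): 57% × 85% × 46% = 22.287% of Fairlane Mining NL.
Aggregating (R2): 0.5742% + 22.287% = 22.8612%.

22.8612%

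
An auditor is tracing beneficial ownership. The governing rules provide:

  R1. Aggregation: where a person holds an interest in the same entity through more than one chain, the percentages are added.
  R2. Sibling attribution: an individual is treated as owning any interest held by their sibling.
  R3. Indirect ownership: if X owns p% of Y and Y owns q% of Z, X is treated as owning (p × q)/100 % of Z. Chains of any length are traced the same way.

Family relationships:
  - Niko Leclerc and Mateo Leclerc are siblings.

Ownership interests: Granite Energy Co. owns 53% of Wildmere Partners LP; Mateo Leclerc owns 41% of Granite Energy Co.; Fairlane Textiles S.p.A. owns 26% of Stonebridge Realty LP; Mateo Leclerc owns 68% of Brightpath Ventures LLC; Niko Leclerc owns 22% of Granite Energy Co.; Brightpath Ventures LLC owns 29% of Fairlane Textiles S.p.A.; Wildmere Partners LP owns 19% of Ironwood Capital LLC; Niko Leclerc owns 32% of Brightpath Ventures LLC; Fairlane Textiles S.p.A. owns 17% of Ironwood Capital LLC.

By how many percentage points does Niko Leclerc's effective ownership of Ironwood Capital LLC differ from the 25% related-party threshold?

By sibling attribution (R2), Niko Leclerc is treated as also owning Mateo Leclerc's interest in Brightpath Ventures LLC, giving 32% + 68% = 100%.
By sibling attribution (R2), Niko Leclerc is treated as also owning Mateo Leclerc's interest in Granite Energy Co, giving 22% + 41% = 63%.
Chain via Brightpath Ventures LLC → Fairlane Textiles S.p.A. (R3): 100% × 29% × 17% = 4.93% of Ironwood Capital LLC.
Chain via Granite Energy Co. → Wildmere Partners LP (R3): 63% × 53% × 19% = 6.3441% of Ironwood Capital LLC.
Aggregating (R1): 4.93% + 6.3441% = 11.2741%.
11.2741% falls short of the 25% threshold by 13.7259 percentage points.

13.7259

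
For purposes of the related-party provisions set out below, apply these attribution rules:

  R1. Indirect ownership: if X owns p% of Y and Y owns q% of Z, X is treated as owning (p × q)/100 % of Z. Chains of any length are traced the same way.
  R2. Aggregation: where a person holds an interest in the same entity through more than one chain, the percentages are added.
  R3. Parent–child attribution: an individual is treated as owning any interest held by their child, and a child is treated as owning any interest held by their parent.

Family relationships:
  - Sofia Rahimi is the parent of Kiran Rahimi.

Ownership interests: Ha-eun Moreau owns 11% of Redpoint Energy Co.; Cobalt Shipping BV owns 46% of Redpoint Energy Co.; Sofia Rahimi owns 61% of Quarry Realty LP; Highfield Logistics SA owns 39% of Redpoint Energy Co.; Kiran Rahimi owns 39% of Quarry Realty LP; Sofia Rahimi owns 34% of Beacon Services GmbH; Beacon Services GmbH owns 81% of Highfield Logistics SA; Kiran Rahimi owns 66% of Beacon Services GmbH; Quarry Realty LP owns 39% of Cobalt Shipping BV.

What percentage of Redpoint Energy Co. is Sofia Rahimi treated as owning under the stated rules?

49.53%

By parent–child attribution (R3), Sofia Rahimi is treated as also owning Kiran Rahimi's interest in Quarry Realty LP, giving 61% + 39% = 100%.
By parent–child attribution (R3), Sofia Rahimi is treated as also owning Kiran Rahimi's interest in Beacon Services GmbH, giving 34% + 66% = 100%.
Chain via Quarry Realty LP → Cobalt Shipping BV (R1): 100% × 39% × 46% = 17.94% of Redpoint Energy Co.
Chain via Beacon Services GmbH → Highfield Logistics SA (R1): 100% × 81% × 39% = 31.59% of Redpoint Energy Co.
Aggregating (R2): 17.94% + 31.59% = 49.53%.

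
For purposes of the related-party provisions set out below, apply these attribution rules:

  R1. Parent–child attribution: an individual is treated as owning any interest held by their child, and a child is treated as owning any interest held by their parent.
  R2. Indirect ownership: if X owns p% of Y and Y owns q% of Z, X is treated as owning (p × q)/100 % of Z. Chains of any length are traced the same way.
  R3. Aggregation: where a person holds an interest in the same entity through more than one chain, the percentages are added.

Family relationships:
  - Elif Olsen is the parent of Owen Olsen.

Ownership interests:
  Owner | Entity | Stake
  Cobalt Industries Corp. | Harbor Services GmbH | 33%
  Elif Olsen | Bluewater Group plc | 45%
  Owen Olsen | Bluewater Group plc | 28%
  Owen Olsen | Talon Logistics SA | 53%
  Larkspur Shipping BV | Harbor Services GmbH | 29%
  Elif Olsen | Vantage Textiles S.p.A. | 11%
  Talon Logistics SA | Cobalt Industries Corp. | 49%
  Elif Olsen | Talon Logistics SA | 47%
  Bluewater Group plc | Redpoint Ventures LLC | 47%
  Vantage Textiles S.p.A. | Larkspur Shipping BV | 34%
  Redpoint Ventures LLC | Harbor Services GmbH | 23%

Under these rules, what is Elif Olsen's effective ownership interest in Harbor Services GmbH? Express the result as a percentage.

25.1459%

By parent–child attribution (R1), Elif Olsen is treated as also owning Owen Olsen's interest in Bluewater Group plc, giving 45% + 28% = 73%.
By parent–child attribution (R1), Elif Olsen is treated as also owning Owen Olsen's interest in Talon Logistics SA, giving 47% + 53% = 100%.
Chain via Vantage Textiles S.p.A. → Larkspur Shipping BV (R2): 11% × 34% × 29% = 1.0846% of Harbor Services GmbH.
Chain via Bluewater Group plc → Redpoint Ventures LLC (R2): 73% × 47% × 23% = 7.8913% of Harbor Services GmbH.
Chain via Talon Logistics SA → Cobalt Industries Corp. (R2): 100% × 49% × 33% = 16.17% of Harbor Services GmbH.
Aggregating (R3): 1.0846% + 7.8913% + 16.17% = 25.1459%.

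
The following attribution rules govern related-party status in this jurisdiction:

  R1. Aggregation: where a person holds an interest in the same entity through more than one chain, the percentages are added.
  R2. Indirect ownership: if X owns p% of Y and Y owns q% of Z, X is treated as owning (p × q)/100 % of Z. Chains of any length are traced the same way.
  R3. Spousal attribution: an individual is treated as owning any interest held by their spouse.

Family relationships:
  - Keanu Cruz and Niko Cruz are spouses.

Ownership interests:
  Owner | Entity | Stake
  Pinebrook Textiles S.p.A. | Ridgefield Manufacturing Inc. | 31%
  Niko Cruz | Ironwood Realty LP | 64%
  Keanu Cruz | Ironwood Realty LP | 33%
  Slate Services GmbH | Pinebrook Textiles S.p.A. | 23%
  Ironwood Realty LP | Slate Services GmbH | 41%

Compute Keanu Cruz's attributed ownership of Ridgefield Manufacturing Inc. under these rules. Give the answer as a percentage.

By spousal attribution (R3), Keanu Cruz is treated as also owning Niko Cruz's interest in Ironwood Realty LP, giving 33% + 64% = 97%.
Chain via Ironwood Realty LP → Slate Services GmbH → Pinebrook Textiles S.p.A. (R2): 97% × 41% × 23% × 31% = 2.835601% of Ridgefield Manufacturing Inc.

2.835601%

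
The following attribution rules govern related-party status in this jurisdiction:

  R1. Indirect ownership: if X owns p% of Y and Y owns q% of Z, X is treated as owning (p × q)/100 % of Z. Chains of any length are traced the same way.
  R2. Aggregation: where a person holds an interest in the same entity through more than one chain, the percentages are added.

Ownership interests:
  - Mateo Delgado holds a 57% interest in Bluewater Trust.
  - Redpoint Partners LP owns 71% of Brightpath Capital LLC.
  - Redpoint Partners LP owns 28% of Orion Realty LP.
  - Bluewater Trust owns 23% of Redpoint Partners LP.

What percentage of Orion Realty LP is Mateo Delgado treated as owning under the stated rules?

Chain via Bluewater Trust → Redpoint Partners LP (R1): 57% × 23% × 28% = 3.6708% of Orion Realty LP.

3.6708%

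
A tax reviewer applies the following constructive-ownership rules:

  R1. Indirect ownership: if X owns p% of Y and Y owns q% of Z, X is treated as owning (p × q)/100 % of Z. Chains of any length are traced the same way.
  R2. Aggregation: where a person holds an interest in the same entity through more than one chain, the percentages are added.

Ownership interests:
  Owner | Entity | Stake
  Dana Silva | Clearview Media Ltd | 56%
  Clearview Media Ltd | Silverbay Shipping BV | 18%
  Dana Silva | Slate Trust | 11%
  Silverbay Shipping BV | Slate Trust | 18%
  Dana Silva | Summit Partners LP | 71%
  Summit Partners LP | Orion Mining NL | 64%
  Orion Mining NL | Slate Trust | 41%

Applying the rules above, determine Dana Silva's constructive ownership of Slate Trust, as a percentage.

31.4448%

Chain via Clearview Media Ltd → Silverbay Shipping BV (R1): 56% × 18% × 18% = 1.8144% of Slate Trust.
Chain via Summit Partners LP → Orion Mining NL (R1): 71% × 64% × 41% = 18.6304% of Slate Trust.
Direct interest in Slate Trust: 11%.
Aggregating (R2): 1.8144% + 18.6304% + 11% = 31.4448%.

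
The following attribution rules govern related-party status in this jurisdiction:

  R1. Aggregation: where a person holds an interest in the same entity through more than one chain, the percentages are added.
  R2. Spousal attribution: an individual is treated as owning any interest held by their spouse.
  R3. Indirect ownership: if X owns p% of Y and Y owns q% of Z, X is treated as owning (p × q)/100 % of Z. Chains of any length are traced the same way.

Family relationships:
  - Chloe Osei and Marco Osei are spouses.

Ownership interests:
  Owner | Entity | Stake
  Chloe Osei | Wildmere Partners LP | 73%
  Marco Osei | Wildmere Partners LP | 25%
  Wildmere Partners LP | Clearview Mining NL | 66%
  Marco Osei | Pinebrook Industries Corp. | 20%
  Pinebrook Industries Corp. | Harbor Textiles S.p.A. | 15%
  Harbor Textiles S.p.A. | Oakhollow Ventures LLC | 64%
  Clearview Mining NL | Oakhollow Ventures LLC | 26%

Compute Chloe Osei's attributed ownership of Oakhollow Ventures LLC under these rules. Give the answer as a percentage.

By spousal attribution (R2), Chloe Osei is treated as also owning Marco Osei's interest in Wildmere Partners LP, giving 73% + 25% = 98%.
By spousal attribution (R2), Chloe Osei is treated as owning Marco Osei's 20% interest in Pinebrook Industries Corp.
Chain via Wildmere Partners LP → Clearview Mining NL (R3): 98% × 66% × 26% = 16.8168% of Oakhollow Ventures LLC.
Chain via Pinebrook Industries Corp. → Harbor Textiles S.p.A. (R3): 20% × 15% × 64% = 1.92% of Oakhollow Ventures LLC.
Aggregating (R1): 16.8168% + 1.92% = 18.7368%.

18.7368%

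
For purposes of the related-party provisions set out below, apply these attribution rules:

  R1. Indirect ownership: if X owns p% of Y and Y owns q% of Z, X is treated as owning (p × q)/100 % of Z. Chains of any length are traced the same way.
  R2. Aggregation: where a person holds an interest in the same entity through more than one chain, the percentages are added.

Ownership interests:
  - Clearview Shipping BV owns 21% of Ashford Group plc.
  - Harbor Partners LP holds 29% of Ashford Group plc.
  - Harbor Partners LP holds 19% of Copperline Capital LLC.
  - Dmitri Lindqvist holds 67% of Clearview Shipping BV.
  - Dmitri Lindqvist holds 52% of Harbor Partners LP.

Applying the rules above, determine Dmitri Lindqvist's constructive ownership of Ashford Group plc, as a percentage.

Chain via Harbor Partners LP (R1): 52% × 29% = 15.08% of Ashford Group plc.
Chain via Clearview Shipping BV (R1): 67% × 21% = 14.07% of Ashford Group plc.
Aggregating (R2): 15.08% + 14.07% = 29.15%.

29.15%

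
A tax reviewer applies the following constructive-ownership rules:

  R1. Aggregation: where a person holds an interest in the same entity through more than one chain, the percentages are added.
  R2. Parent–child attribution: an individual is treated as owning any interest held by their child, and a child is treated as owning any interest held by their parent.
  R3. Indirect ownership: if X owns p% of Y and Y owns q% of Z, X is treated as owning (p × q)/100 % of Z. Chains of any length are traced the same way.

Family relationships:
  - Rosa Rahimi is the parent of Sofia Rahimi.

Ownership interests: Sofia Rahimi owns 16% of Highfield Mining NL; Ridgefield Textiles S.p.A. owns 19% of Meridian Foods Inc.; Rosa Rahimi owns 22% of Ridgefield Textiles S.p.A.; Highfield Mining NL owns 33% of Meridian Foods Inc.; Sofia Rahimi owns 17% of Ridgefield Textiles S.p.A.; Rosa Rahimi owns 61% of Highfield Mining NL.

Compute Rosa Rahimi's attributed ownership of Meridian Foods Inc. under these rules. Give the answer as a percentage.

32.82%

By parent–child attribution (R2), Rosa Rahimi is treated as also owning Sofia Rahimi's interest in Highfield Mining NL, giving 61% + 16% = 77%.
By parent–child attribution (R2), Rosa Rahimi is treated as also owning Sofia Rahimi's interest in Ridgefield Textiles S.p.A, giving 22% + 17% = 39%.
Chain via Highfield Mining NL (R3): 77% × 33% = 25.41% of Meridian Foods Inc.
Chain via Ridgefield Textiles S.p.A. (R3): 39% × 19% = 7.41% of Meridian Foods Inc.
Aggregating (R1): 25.41% + 7.41% = 32.82%.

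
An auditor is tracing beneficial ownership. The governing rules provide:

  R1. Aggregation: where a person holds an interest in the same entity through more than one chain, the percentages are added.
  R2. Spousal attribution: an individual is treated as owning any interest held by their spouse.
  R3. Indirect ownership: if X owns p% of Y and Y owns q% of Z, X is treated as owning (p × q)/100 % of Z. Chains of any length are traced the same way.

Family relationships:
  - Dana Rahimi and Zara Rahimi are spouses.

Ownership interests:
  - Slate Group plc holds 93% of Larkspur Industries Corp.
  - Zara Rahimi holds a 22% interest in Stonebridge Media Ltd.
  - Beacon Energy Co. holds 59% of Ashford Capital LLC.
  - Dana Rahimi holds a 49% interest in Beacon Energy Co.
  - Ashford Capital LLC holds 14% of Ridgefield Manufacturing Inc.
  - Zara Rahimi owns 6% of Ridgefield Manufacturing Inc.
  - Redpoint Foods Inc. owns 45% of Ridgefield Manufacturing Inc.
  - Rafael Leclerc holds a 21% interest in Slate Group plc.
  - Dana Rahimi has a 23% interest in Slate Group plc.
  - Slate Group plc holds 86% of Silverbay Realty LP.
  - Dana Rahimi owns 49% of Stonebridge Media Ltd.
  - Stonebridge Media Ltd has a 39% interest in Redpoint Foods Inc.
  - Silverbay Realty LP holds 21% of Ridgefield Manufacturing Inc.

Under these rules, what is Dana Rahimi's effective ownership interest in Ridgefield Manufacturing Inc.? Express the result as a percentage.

By spousal attribution (R2), Dana Rahimi is treated as also owning Zara Rahimi's interest in Stonebridge Media Ltd, giving 49% + 22% = 71%.
By spousal attribution (R2), Dana Rahimi is treated as owning Zara Rahimi's 6% interest in Ridgefield Manufacturing Inc.
Chain via Stonebridge Media Ltd → Redpoint Foods Inc. (R3): 71% × 39% × 45% = 12.4605% of Ridgefield Manufacturing Inc.
Chain via Beacon Energy Co. → Ashford Capital LLC (R3): 49% × 59% × 14% = 4.0474% of Ridgefield Manufacturing Inc.
Chain via Slate Group plc → Silverbay Realty LP (R3): 23% × 86% × 21% = 4.1538% of Ridgefield Manufacturing Inc.
Direct interest in Ridgefield Manufacturing Inc: 6%.
Aggregating (R1): 12.4605% + 4.0474% + 4.1538% + 6% = 26.6617%.

26.6617%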